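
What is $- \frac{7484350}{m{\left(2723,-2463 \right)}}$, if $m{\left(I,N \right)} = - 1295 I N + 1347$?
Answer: $- \frac{3742175}{4342620651} \approx -0.00086173$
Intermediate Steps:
$m{\left(I,N \right)} = 1347 - 1295 I N$ ($m{\left(I,N \right)} = - 1295 I N + 1347 = 1347 - 1295 I N$)
$- \frac{7484350}{m{\left(2723,-2463 \right)}} = - \frac{7484350}{1347 - 3526285 \left(-2463\right)} = - \frac{7484350}{1347 + 8685239955} = - \frac{7484350}{8685241302} = \left(-7484350\right) \frac{1}{8685241302} = - \frac{3742175}{4342620651}$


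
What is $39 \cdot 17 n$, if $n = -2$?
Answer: $-1326$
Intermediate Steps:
$39 \cdot 17 n = 39 \cdot 17 \left(-2\right) = 663 \left(-2\right) = -1326$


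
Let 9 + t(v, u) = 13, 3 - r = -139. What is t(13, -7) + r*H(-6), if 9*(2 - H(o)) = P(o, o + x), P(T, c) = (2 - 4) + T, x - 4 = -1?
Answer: 3728/9 ≈ 414.22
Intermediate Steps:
r = 142 (r = 3 - 1*(-139) = 3 + 139 = 142)
x = 3 (x = 4 - 1 = 3)
t(v, u) = 4 (t(v, u) = -9 + 13 = 4)
P(T, c) = -2 + T
H(o) = 20/9 - o/9 (H(o) = 2 - (-2 + o)/9 = 2 + (2/9 - o/9) = 20/9 - o/9)
t(13, -7) + r*H(-6) = 4 + 142*(20/9 - 1/9*(-6)) = 4 + 142*(20/9 + 2/3) = 4 + 142*(26/9) = 4 + 3692/9 = 3728/9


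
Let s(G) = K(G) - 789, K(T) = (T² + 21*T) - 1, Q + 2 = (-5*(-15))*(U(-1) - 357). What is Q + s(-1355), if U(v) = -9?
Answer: 1779328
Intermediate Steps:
Q = -27452 (Q = -2 + (-5*(-15))*(-9 - 357) = -2 + 75*(-366) = -2 - 27450 = -27452)
K(T) = -1 + T² + 21*T
s(G) = -790 + G² + 21*G (s(G) = (-1 + G² + 21*G) - 789 = -790 + G² + 21*G)
Q + s(-1355) = -27452 + (-790 + (-1355)² + 21*(-1355)) = -27452 + (-790 + 1836025 - 28455) = -27452 + 1806780 = 1779328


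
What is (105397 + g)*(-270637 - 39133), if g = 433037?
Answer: -166790700180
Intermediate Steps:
(105397 + g)*(-270637 - 39133) = (105397 + 433037)*(-270637 - 39133) = 538434*(-309770) = -166790700180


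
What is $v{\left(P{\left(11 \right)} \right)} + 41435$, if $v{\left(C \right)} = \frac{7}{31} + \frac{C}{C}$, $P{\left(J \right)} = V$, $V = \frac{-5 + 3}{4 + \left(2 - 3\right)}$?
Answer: $\frac{1284523}{31} \approx 41436.0$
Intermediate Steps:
$V = - \frac{2}{3}$ ($V = - \frac{2}{4 - 1} = - \frac{2}{3} \approx -0.66667$)
$P{\left(J \right)} = - \frac{2}{3}$
$v{\left(C \right)} = \frac{38}{31}$ ($v{\left(C \right)} = 7 \cdot \frac{1}{31} + 1 = \frac{7}{31} + 1 = \frac{38}{31}$)
$v{\left(P{\left(11 \right)} \right)} + 41435 = \frac{38}{31} + 41435 = \frac{1284523}{31}$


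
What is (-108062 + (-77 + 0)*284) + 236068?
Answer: 106138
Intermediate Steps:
(-108062 + (-77 + 0)*284) + 236068 = (-108062 - 77*284) + 236068 = (-108062 - 21868) + 236068 = -129930 + 236068 = 106138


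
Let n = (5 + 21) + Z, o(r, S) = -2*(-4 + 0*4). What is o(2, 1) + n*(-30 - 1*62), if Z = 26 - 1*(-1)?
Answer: -4868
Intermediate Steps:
Z = 27 (Z = 26 + 1 = 27)
o(r, S) = 8 (o(r, S) = -2*(-4 + 0) = -2*(-4) = 8)
n = 53 (n = (5 + 21) + 27 = 26 + 27 = 53)
o(2, 1) + n*(-30 - 1*62) = 8 + 53*(-30 - 1*62) = 8 + 53*(-30 - 62) = 8 + 53*(-92) = 8 - 4876 = -4868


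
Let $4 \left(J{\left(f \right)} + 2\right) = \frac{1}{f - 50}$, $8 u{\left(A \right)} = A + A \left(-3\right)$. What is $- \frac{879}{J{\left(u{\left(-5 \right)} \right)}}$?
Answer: $\frac{171405}{391} \approx 438.38$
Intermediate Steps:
$u{\left(A \right)} = - \frac{A}{4}$ ($u{\left(A \right)} = \frac{A + A \left(-3\right)}{8} = \frac{A - 3 A}{8} = \frac{\left(-2\right) A}{8} = - \frac{A}{4}$)
$J{\left(f \right)} = -2 + \frac{1}{4 \left(-50 + f\right)}$ ($J{\left(f \right)} = -2 + \frac{1}{4 \left(f - 50\right)} = -2 + \frac{1}{4 \left(-50 + f\right)}$)
$- \frac{879}{J{\left(u{\left(-5 \right)} \right)}} = - \frac{879}{\frac{1}{4} \frac{1}{-50 - - \frac{5}{4}} \left(401 - 8 \left(\left(- \frac{1}{4}\right) \left(-5\right)\right)\right)} = - \frac{879}{\frac{1}{4} \frac{1}{-50 + \frac{5}{4}} \left(401 - 10\right)} = - \frac{879}{\frac{1}{4} \frac{1}{- \frac{195}{4}} \left(401 - 10\right)} = - \frac{879}{\frac{1}{4} \left(- \frac{4}{195}\right) 391} = - \frac{879}{- \frac{391}{195}} = \left(-879\right) \left(- \frac{195}{391}\right) = \frac{171405}{391}$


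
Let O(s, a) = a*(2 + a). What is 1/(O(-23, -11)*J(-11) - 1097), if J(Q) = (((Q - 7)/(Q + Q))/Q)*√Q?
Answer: -12067/13244060 + 81*I*√11/13244060 ≈ -0.00091112 + 2.0284e-5*I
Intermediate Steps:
J(Q) = (-7 + Q)/(2*Q^(3/2)) (J(Q) = (((-7 + Q)/((2*Q)))/Q)*√Q = (((-7 + Q)*(1/(2*Q)))/Q)*√Q = (((-7 + Q)/(2*Q))/Q)*√Q = ((-7 + Q)/(2*Q²))*√Q = (-7 + Q)/(2*Q^(3/2)))
1/(O(-23, -11)*J(-11) - 1097) = 1/((-11*(2 - 11))*((-7 - 11)/(2*(-11)^(3/2))) - 1097) = 1/((-11*(-9))*((½)*(I*√11/121)*(-18)) - 1097) = 1/(99*(-9*I*√11/121) - 1097) = 1/(-81*I*√11/11 - 1097) = 1/(-1097 - 81*I*√11/11)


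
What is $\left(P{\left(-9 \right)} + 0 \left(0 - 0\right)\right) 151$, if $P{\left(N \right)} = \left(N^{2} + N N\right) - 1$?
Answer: $24311$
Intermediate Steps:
$P{\left(N \right)} = -1 + 2 N^{2}$ ($P{\left(N \right)} = \left(N^{2} + N^{2}\right) - 1 = 2 N^{2} - 1 = -1 + 2 N^{2}$)
$\left(P{\left(-9 \right)} + 0 \left(0 - 0\right)\right) 151 = \left(\left(-1 + 2 \left(-9\right)^{2}\right) + 0 \left(0 - 0\right)\right) 151 = \left(\left(-1 + 2 \cdot 81\right) + 0 \left(0 + 0\right)\right) 151 = \left(\left(-1 + 162\right) + 0 \cdot 0\right) 151 = \left(161 + 0\right) 151 = 161 \cdot 151 = 24311$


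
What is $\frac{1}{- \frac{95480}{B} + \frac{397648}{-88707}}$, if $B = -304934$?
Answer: $- \frac{1932127167}{8056189348} \approx -0.23983$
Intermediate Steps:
$\frac{1}{- \frac{95480}{B} + \frac{397648}{-88707}} = \frac{1}{- \frac{95480}{-304934} + \frac{397648}{-88707}} = \frac{1}{\left(-95480\right) \left(- \frac{1}{304934}\right) + 397648 \left(- \frac{1}{88707}\right)} = \frac{1}{\frac{6820}{21781} - \frac{397648}{88707}} = \frac{1}{- \frac{8056189348}{1932127167}} = - \frac{1932127167}{8056189348}$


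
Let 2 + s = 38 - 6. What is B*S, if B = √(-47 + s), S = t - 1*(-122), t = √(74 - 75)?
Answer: I*√17*(122 + I) ≈ -4.1231 + 503.02*I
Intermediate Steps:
t = I (t = √(-1) = I ≈ 1.0*I)
S = 122 + I (S = I - 1*(-122) = I + 122 = 122 + I ≈ 122.0 + 1.0*I)
s = 30 (s = -2 + (38 - 6) = -2 + 32 = 30)
B = I*√17 (B = √(-47 + 30) = √(-17) = I*√17 ≈ 4.1231*I)
B*S = (I*√17)*(122 + I) = I*√17*(122 + I)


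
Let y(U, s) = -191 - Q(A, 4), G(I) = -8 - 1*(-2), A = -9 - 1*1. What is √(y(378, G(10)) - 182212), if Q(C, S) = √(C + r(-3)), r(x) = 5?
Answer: √(-182403 - I*√5) ≈ 0.003 - 427.09*I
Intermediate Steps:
A = -10 (A = -9 - 1 = -10)
Q(C, S) = √(5 + C) (Q(C, S) = √(C + 5) = √(5 + C))
G(I) = -6 (G(I) = -8 + 2 = -6)
y(U, s) = -191 - I*√5 (y(U, s) = -191 - √(5 - 10) = -191 - √(-5) = -191 - I*√5)
√(y(378, G(10)) - 182212) = √((-191 - I*√5) - 182212) = √(-182403 - I*√5)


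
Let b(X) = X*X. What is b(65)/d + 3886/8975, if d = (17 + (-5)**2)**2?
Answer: 44774279/15831900 ≈ 2.8281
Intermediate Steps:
b(X) = X**2
d = 1764 (d = (17 + 25)**2 = 42**2 = 1764)
b(65)/d + 3886/8975 = 65**2/1764 + 3886/8975 = 4225*(1/1764) + 3886*(1/8975) = 4225/1764 + 3886/8975 = 44774279/15831900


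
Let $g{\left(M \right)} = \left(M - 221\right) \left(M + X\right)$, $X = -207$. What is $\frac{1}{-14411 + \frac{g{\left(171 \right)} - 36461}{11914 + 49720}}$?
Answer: $- \frac{61634}{888242235} \approx -6.9389 \cdot 10^{-5}$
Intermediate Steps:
$g{\left(M \right)} = \left(-221 + M\right) \left(-207 + M\right)$ ($g{\left(M \right)} = \left(M - 221\right) \left(M - 207\right) = \left(-221 + M\right) \left(-207 + M\right)$)
$\frac{1}{-14411 + \frac{g{\left(171 \right)} - 36461}{11914 + 49720}} = \frac{1}{-14411 + \frac{\left(45747 + 171^{2} - 73188\right) - 36461}{11914 + 49720}} = \frac{1}{-14411 + \frac{\left(45747 + 29241 - 73188\right) - 36461}{61634}} = \frac{1}{-14411 + \left(1800 - 36461\right) \frac{1}{61634}} = \frac{1}{-14411 - \frac{34661}{61634}} = \frac{1}{- \frac{888242235}{61634}} = - \frac{61634}{888242235}$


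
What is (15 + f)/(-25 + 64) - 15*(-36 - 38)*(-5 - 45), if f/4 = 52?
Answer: -2164277/39 ≈ -55494.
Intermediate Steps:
f = 208 (f = 4*52 = 208)
(15 + f)/(-25 + 64) - 15*(-36 - 38)*(-5 - 45) = (15 + 208)/(-25 + 64) - 15*(-36 - 38)*(-5 - 45) = 223/39 - (-1110)*(-50) = 223*(1/39) - 15*3700 = 223/39 - 55500 = -2164277/39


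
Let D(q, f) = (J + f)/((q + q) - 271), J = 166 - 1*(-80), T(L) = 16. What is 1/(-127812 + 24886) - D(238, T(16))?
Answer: -26966817/21099830 ≈ -1.2781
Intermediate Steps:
J = 246 (J = 166 + 80 = 246)
D(q, f) = (246 + f)/(-271 + 2*q) (D(q, f) = (246 + f)/((q + q) - 271) = (246 + f)/(2*q - 271) = (246 + f)/(-271 + 2*q))
1/(-127812 + 24886) - D(238, T(16)) = 1/(-127812 + 24886) - (246 + 16)/(-271 + 2*238) = 1/(-102926) - 262/(-271 + 476) = -1/102926 - 262/205 = -26966817/21099830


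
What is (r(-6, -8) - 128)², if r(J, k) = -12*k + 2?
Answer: 900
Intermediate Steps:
r(J, k) = 2 - 12*k
(r(-6, -8) - 128)² = ((2 - 12*(-8)) - 128)² = ((2 + 96) - 128)² = (98 - 128)² = (-30)² = 900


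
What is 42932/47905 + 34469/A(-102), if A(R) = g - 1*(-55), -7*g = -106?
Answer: 11579741727/23521355 ≈ 492.31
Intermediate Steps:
g = 106/7 (g = -⅐*(-106) = 106/7 ≈ 15.143)
A(R) = 491/7 (A(R) = 106/7 - 1*(-55) = 106/7 + 55 = 491/7)
42932/47905 + 34469/A(-102) = 42932/47905 + 34469/(491/7) = 42932*(1/47905) + 34469*(7/491) = 42932/47905 + 241283/491 = 11579741727/23521355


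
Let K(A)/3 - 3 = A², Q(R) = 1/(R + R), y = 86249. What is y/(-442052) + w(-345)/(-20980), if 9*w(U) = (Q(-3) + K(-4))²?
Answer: -159420387773/751214327760 ≈ -0.21222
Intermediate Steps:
Q(R) = 1/(2*R)
K(A) = 9 + 3*A²
w(U) = 116281/324 (w(U) = ((½)/(-3) + (9 + 3*(-4)²))²/9 = ((½)*(-⅓) + (9 + 3*16))²/9 = (-⅙ + (9 + 48))²/9 = (-⅙ + 57)²/9 = (341/6)²/9 = (⅑)*(116281/36) = 116281/324)
y/(-442052) + w(-345)/(-20980) = 86249/(-442052) + (116281/324)/(-20980) = 86249*(-1/442052) + (116281/324)*(-1/20980) = -86249/442052 - 116281/6797520 = -159420387773/751214327760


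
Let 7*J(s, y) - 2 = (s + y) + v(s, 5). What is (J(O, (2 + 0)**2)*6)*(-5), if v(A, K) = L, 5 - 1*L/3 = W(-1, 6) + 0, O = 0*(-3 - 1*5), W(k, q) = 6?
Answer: -90/7 ≈ -12.857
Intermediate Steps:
O = 0 (O = 0*(-3 - 5) = 0*(-8) = 0)
L = -3 (L = 15 - 3*(6 + 0) = 15 - 3*6 = 15 - 18 = -3)
v(A, K) = -3
J(s, y) = -1/7 + s/7 + y/7 (J(s, y) = 2/7 + ((s + y) - 3)/7 = 2/7 + (-3 + s + y)/7 = 2/7 + (-3/7 + s/7 + y/7) = -1/7 + s/7 + y/7)
(J(O, (2 + 0)**2)*6)*(-5) = ((-1/7 + (1/7)*0 + (2 + 0)**2/7)*6)*(-5) = ((-1/7 + 0 + (1/7)*2**2)*6)*(-5) = ((-1/7 + 0 + (1/7)*4)*6)*(-5) = ((-1/7 + 0 + 4/7)*6)*(-5) = ((3/7)*6)*(-5) = (18/7)*(-5) = -90/7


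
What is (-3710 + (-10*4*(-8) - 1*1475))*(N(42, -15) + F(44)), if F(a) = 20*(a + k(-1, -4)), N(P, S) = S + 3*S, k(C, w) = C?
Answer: -3892000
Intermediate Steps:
N(P, S) = 4*S
F(a) = -20 + 20*a (F(a) = 20*(a - 1) = 20*(-1 + a) = -20 + 20*a)
(-3710 + (-10*4*(-8) - 1*1475))*(N(42, -15) + F(44)) = (-3710 + (-10*4*(-8) - 1*1475))*(4*(-15) + (-20 + 20*44)) = (-3710 + (-40*(-8) - 1475))*(-60 + (-20 + 880)) = (-3710 + (320 - 1475))*(-60 + 860) = (-3710 - 1155)*800 = -4865*800 = -3892000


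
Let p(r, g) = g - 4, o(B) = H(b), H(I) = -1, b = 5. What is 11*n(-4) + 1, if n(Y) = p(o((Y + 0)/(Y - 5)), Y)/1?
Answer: -87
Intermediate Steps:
o(B) = -1
p(r, g) = -4 + g
n(Y) = -4 + Y (n(Y) = (-4 + Y)/1 = (-4 + Y)*1 = -4 + Y)
11*n(-4) + 1 = 11*(-4 - 4) + 1 = 11*(-8) + 1 = -88 + 1 = -87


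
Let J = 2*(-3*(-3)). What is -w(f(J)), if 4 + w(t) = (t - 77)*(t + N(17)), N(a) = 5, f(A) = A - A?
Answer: 389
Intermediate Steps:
J = 18 (J = 2*9 = 18)
f(A) = 0
w(t) = -4 + (-77 + t)*(5 + t) (w(t) = -4 + (t - 77)*(t + 5) = -4 + (-77 + t)*(5 + t))
-w(f(J)) = -(-389 + 0**2 - 72*0) = -(-389 + 0 + 0) = -1*(-389) = 389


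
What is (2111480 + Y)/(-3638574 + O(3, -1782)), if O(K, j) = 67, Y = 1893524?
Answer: -4005004/3638507 ≈ -1.1007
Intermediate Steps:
(2111480 + Y)/(-3638574 + O(3, -1782)) = (2111480 + 1893524)/(-3638574 + 67) = 4005004/(-3638507) = 4005004*(-1/3638507) = -4005004/3638507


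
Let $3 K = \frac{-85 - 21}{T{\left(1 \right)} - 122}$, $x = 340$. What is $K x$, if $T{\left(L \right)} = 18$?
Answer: $\frac{4505}{39} \approx 115.51$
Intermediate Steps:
$K = \frac{53}{156}$ ($K = \frac{\left(-85 - 21\right) \frac{1}{18 - 122}}{3} = \frac{\left(-106\right) \frac{1}{-104}}{3} = \frac{\left(-106\right) \left(- \frac{1}{104}\right)}{3} = \frac{1}{3} \cdot \frac{53}{52} = \frac{53}{156} \approx 0.33974$)
$K x = \frac{53}{156} \cdot 340 = \frac{4505}{39}$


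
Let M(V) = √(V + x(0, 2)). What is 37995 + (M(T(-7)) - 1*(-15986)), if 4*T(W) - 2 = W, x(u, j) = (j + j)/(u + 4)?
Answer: 53981 + I/2 ≈ 53981.0 + 0.5*I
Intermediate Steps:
x(u, j) = 2*j/(4 + u) (x(u, j) = (2*j)/(4 + u) = 2*j/(4 + u))
T(W) = ½ + W/4
M(V) = √(1 + V) (M(V) = √(V + 2*2/(4 + 0)) = √(V + 2*2/4) = √(V + 2*2*(¼)) = √(V + 1) = √(1 + V))
37995 + (M(T(-7)) - 1*(-15986)) = 37995 + (√(1 + (½ + (¼)*(-7))) - 1*(-15986)) = 37995 + (√(1 + (½ - 7/4)) + 15986) = 37995 + (√(1 - 5/4) + 15986) = 37995 + (√(-¼) + 15986) = 37995 + (I/2 + 15986) = 37995 + (15986 + I/2) = 53981 + I/2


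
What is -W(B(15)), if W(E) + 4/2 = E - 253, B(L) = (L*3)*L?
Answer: -420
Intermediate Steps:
B(L) = 3*L² (B(L) = (3*L)*L = 3*L²)
W(E) = -255 + E (W(E) = -2 + (E - 253) = -2 + (-253 + E) = -255 + E)
-W(B(15)) = -(-255 + 3*15²) = -(-255 + 3*225) = -(-255 + 675) = -1*420 = -420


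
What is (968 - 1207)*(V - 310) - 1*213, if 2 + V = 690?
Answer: -90555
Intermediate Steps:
V = 688 (V = -2 + 690 = 688)
(968 - 1207)*(V - 310) - 1*213 = (968 - 1207)*(688 - 310) - 1*213 = -239*378 - 213 = -90342 - 213 = -90555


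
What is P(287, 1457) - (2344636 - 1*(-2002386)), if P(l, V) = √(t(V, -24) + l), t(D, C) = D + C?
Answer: -4347022 + 2*√430 ≈ -4.3470e+6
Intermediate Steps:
t(D, C) = C + D
P(l, V) = √(-24 + V + l) (P(l, V) = √((-24 + V) + l) = √(-24 + V + l))
P(287, 1457) - (2344636 - 1*(-2002386)) = √(-24 + 1457 + 287) - (2344636 - 1*(-2002386)) = √1720 - (2344636 + 2002386) = 2*√430 - 1*4347022 = 2*√430 - 4347022 = -4347022 + 2*√430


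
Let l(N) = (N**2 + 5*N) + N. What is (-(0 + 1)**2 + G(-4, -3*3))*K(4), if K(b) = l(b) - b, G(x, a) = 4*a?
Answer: -1332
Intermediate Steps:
l(N) = N**2 + 6*N
K(b) = -b + b*(6 + b) (K(b) = b*(6 + b) - b = -b + b*(6 + b))
(-(0 + 1)**2 + G(-4, -3*3))*K(4) = (-(0 + 1)**2 + 4*(-3*3))*(4*(5 + 4)) = (-1*1**2 + 4*(-9))*(4*9) = (-1*1 - 36)*36 = (-1 - 36)*36 = -37*36 = -1332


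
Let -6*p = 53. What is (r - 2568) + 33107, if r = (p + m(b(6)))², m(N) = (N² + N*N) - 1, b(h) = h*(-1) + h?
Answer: 1102885/36 ≈ 30636.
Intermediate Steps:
b(h) = 0 (b(h) = -h + h = 0)
p = -53/6 (p = -⅙*53 = -53/6 ≈ -8.8333)
m(N) = -1 + 2*N² (m(N) = (N² + N²) - 1 = 2*N² - 1 = -1 + 2*N²)
r = 3481/36 (r = (-53/6 + (-1 + 2*0²))² = (-53/6 + (-1 + 2*0))² = (-53/6 + (-1 + 0))² = (-53/6 - 1)² = (-59/6)² = 3481/36 ≈ 96.694)
(r - 2568) + 33107 = (3481/36 - 2568) + 33107 = -88967/36 + 33107 = 1102885/36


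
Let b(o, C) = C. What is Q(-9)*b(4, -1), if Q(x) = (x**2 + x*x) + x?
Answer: -153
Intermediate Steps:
Q(x) = x + 2*x**2 (Q(x) = (x**2 + x**2) + x = 2*x**2 + x = x + 2*x**2)
Q(-9)*b(4, -1) = -9*(1 + 2*(-9))*(-1) = -9*(1 - 18)*(-1) = -9*(-17)*(-1) = 153*(-1) = -153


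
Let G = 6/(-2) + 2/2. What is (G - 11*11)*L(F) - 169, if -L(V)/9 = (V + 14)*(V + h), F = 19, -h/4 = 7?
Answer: -328948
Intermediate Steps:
h = -28 (h = -4*7 = -28)
G = -2 (G = 6*(-½) + 2*(½) = -3 + 1 = -2)
L(V) = -9*(-28 + V)*(14 + V) (L(V) = -9*(V + 14)*(V - 28) = -9*(14 + V)*(-28 + V) = -9*(-28 + V)*(14 + V))
(G - 11*11)*L(F) - 169 = (-2 - 11*11)*(3528 - 9*19² + 126*19) - 169 = (-2 - 121)*(3528 - 9*361 + 2394) - 169 = -123*(3528 - 3249 + 2394) - 169 = -123*2673 - 169 = -328779 - 169 = -328948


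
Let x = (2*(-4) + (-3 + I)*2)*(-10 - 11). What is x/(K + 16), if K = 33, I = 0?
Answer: 6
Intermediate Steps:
x = 294 (x = (2*(-4) + (-3 + 0)*2)*(-10 - 11) = (-8 - 3*2)*(-21) = (-8 - 6)*(-21) = -14*(-21) = 294)
x/(K + 16) = 294/(33 + 16) = 294/49 = 294*(1/49) = 6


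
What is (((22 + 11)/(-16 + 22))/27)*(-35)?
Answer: -385/54 ≈ -7.1296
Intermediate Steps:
(((22 + 11)/(-16 + 22))/27)*(-35) = ((33/6)*(1/27))*(-35) = ((33*(⅙))*(1/27))*(-35) = ((11/2)*(1/27))*(-35) = (11/54)*(-35) = -385/54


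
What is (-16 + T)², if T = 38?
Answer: 484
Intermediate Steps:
(-16 + T)² = (-16 + 38)² = 22² = 484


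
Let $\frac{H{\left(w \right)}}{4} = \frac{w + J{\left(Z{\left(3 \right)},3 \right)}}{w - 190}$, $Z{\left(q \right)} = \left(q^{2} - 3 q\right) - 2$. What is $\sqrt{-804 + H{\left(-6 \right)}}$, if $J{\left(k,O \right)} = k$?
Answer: $\frac{2 i \sqrt{9847}}{7} \approx 28.352 i$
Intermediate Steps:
$Z{\left(q \right)} = -2 + q^{2} - 3 q$
$H{\left(w \right)} = \frac{4 \left(-2 + w\right)}{-190 + w}$ ($H{\left(w \right)} = 4 \frac{w - \left(11 - 9\right)}{w - 190} = 4 \frac{w - 2}{-190 + w} = 4 \frac{-2 + w}{-190 + w} = \frac{4 \left(-2 + w\right)}{-190 + w}$)
$\sqrt{-804 + H{\left(-6 \right)}} = \sqrt{-804 + \frac{4 \left(-2 - 6\right)}{-190 - 6}} = \sqrt{-804 + 4 \frac{1}{-196} \left(-8\right)} = \sqrt{-804 + 4 \left(- \frac{1}{196}\right) \left(-8\right)} = \sqrt{-804 + \frac{8}{49}} = \sqrt{- \frac{39388}{49}} = \frac{2 i \sqrt{9847}}{7}$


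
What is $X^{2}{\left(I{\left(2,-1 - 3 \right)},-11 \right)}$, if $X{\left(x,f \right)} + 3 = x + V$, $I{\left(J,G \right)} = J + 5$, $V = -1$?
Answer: $9$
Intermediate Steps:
$I{\left(J,G \right)} = 5 + J$
$X{\left(x,f \right)} = -4 + x$ ($X{\left(x,f \right)} = -3 + \left(x - 1\right) = -3 + \left(-1 + x\right) = -4 + x$)
$X^{2}{\left(I{\left(2,-1 - 3 \right)},-11 \right)} = \left(-4 + \left(5 + 2\right)\right)^{2} = \left(-4 + 7\right)^{2} = 3^{2} = 9$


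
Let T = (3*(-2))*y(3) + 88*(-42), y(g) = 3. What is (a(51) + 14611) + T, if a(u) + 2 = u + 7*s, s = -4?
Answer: 10918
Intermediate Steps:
a(u) = -30 + u (a(u) = -2 + (u + 7*(-4)) = -2 + (u - 28) = -2 + (-28 + u) = -30 + u)
T = -3714 (T = (3*(-2))*3 + 88*(-42) = -6*3 - 3696 = -18 - 3696 = -3714)
(a(51) + 14611) + T = ((-30 + 51) + 14611) - 3714 = (21 + 14611) - 3714 = 14632 - 3714 = 10918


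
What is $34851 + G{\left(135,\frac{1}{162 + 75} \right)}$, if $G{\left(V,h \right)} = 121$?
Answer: $34972$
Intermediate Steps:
$34851 + G{\left(135,\frac{1}{162 + 75} \right)} = 34851 + 121 = 34972$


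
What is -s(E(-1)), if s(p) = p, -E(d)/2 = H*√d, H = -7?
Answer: -14*I ≈ -14.0*I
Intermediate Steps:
E(d) = 14*√d (E(d) = -(-14)*√d = 14*√d)
-s(E(-1)) = -14*√(-1) = -14*I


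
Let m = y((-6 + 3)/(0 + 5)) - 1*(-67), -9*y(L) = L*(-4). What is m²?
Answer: 1002001/225 ≈ 4453.3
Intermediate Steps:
y(L) = 4*L/9 (y(L) = -L*(-4)/9 = -(-4)*L/9 = 4*L/9)
m = 1001/15 (m = 4*((-6 + 3)/(0 + 5))/9 - 1*(-67) = 4*(-3/5)/9 + 67 = 4*(-3*⅕)/9 + 67 = (4/9)*(-⅗) + 67 = -4/15 + 67 = 1001/15 ≈ 66.733)
m² = (1001/15)² = 1002001/225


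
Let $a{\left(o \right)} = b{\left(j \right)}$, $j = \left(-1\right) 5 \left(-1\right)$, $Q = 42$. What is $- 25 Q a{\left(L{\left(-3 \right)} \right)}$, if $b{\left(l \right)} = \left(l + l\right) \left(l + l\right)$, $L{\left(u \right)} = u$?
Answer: $-105000$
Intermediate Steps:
$j = 5$ ($j = \left(-5\right) \left(-1\right) = 5$)
$b{\left(l \right)} = 4 l^{2}$ ($b{\left(l \right)} = 2 l 2 l = 4 l^{2}$)
$a{\left(o \right)} = 100$ ($a{\left(o \right)} = 4 \cdot 5^{2} = 4 \cdot 25 = 100$)
$- 25 Q a{\left(L{\left(-3 \right)} \right)} = \left(-25\right) 42 \cdot 100 = \left(-1050\right) 100 = -105000$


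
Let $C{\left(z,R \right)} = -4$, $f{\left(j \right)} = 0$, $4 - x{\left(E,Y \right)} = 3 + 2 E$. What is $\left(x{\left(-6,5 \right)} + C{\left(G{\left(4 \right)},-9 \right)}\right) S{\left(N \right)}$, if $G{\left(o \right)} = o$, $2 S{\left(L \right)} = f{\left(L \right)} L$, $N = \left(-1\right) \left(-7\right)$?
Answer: $0$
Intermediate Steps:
$x{\left(E,Y \right)} = 1 - 2 E$ ($x{\left(E,Y \right)} = 4 - \left(3 + 2 E\right) = 1 - 2 E$)
$N = 7$
$S{\left(L \right)} = 0$ ($S{\left(L \right)} = \frac{0 L}{2} = \frac{1}{2} \cdot 0 = 0$)
$\left(x{\left(-6,5 \right)} + C{\left(G{\left(4 \right)},-9 \right)}\right) S{\left(N \right)} = \left(\left(1 - -12\right) - 4\right) 0 = \left(\left(1 + 12\right) - 4\right) 0 = \left(13 - 4\right) 0 = 9 \cdot 0 = 0$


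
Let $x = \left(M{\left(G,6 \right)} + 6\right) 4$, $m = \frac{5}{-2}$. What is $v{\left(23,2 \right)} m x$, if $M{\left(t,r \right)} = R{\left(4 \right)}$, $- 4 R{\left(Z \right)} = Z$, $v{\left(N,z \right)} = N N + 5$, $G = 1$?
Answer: $-26700$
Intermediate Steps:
$v{\left(N,z \right)} = 5 + N^{2}$ ($v{\left(N,z \right)} = N^{2} + 5 = 5 + N^{2}$)
$m = - \frac{5}{2}$ ($m = 5 \left(- \frac{1}{2}\right) = - \frac{5}{2} \approx -2.5$)
$R{\left(Z \right)} = - \frac{Z}{4}$
$M{\left(t,r \right)} = -1$ ($M{\left(t,r \right)} = \left(- \frac{1}{4}\right) 4 = -1$)
$x = 20$ ($x = \left(-1 + 6\right) 4 = 5 \cdot 4 = 20$)
$v{\left(23,2 \right)} m x = \left(5 + 23^{2}\right) \left(\left(- \frac{5}{2}\right) 20\right) = \left(5 + 529\right) \left(-50\right) = 534 \left(-50\right) = -26700$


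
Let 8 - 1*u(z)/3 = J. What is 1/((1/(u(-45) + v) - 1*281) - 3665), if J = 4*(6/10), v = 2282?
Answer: -11494/45355319 ≈ -0.00025342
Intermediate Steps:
J = 12/5 (J = 4*(6*(⅒)) = 4*(⅗) = 12/5 ≈ 2.4000)
u(z) = 84/5 (u(z) = 24 - 3*12/5 = 24 - 36/5 = 84/5)
1/((1/(u(-45) + v) - 1*281) - 3665) = 1/((1/(84/5 + 2282) - 1*281) - 3665) = 1/((1/(11494/5) - 281) - 3665) = 1/((5/11494 - 281) - 3665) = 1/(-3229809/11494 - 3665) = 1/(-45355319/11494) = -11494/45355319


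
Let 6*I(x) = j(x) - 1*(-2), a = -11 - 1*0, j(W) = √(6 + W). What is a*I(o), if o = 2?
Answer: -11/3 - 11*√2/3 ≈ -8.8521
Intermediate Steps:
a = -11 (a = -11 + 0 = -11)
I(x) = ⅓ + √(6 + x)/6 (I(x) = (√(6 + x) - 1*(-2))/6 = (√(6 + x) + 2)/6 = (2 + √(6 + x))/6 = ⅓ + √(6 + x)/6)
a*I(o) = -11*(⅓ + √(6 + 2)/6) = -11*(⅓ + √8/6) = -11*(⅓ + (2*√2)/6) = -11*(⅓ + √2/3) = -11/3 - 11*√2/3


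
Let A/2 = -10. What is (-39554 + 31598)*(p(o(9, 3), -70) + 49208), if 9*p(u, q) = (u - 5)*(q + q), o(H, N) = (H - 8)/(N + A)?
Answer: -392124928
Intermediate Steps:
A = -20 (A = 2*(-10) = -20)
o(H, N) = (-8 + H)/(-20 + N) (o(H, N) = (H - 8)/(N - 20) = (-8 + H)/(-20 + N))
p(u, q) = 2*q*(-5 + u)/9 (p(u, q) = ((u - 5)*(q + q))/9 = ((-5 + u)*(2*q))/9 = (2*q*(-5 + u))/9 = 2*q*(-5 + u)/9)
(-39554 + 31598)*(p(o(9, 3), -70) + 49208) = (-39554 + 31598)*((2/9)*(-70)*(-5 + (-8 + 9)/(-20 + 3)) + 49208) = -7956*((2/9)*(-70)*(-5 + 1/(-17)) + 49208) = -7956*((2/9)*(-70)*(-5 - 1/17*1) + 49208) = -7956*((2/9)*(-70)*(-5 - 1/17) + 49208) = -7956*((2/9)*(-70)*(-86/17) + 49208) = -7956*(12040/153 + 49208) = -7956*7540864/153 = -392124928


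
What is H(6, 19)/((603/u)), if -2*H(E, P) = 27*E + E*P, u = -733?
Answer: 33718/201 ≈ 167.75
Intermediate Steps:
H(E, P) = -27*E/2 - E*P/2 (H(E, P) = -(27*E + E*P)/2 = -27*E/2 - E*P/2)
H(6, 19)/((603/u)) = (-½*6*(27 + 19))/((603/(-733))) = (-½*6*46)/((603*(-1/733))) = -138/(-603/733) = -138*(-733/603) = 33718/201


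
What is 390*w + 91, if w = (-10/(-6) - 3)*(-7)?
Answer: 3731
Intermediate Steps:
w = 28/3 (w = (-10*(-⅙) - 3)*(-7) = (5/3 - 3)*(-7) = -4/3*(-7) = 28/3 ≈ 9.3333)
390*w + 91 = 390*(28/3) + 91 = 3640 + 91 = 3731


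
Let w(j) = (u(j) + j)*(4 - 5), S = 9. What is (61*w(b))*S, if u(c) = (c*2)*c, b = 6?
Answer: -42822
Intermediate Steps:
u(c) = 2*c² (u(c) = (2*c)*c = 2*c²)
w(j) = -j - 2*j² (w(j) = (2*j² + j)*(4 - 5) = (j + 2*j²)*(-1) = -j - 2*j²)
(61*w(b))*S = (61*(6*(-1 - 2*6)))*9 = (61*(6*(-1 - 12)))*9 = (61*(6*(-13)))*9 = (61*(-78))*9 = -4758*9 = -42822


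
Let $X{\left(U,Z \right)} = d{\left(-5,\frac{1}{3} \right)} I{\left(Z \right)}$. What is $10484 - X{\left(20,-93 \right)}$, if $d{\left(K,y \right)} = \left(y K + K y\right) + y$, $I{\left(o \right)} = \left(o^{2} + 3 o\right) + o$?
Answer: $35315$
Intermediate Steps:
$I{\left(o \right)} = o^{2} + 4 o$
$d{\left(K,y \right)} = y + 2 K y$ ($d{\left(K,y \right)} = \left(K y + K y\right) + y = 2 K y + y = y + 2 K y$)
$X{\left(U,Z \right)} = - 3 Z \left(4 + Z\right)$ ($X{\left(U,Z \right)} = \frac{1 + 2 \left(-5\right)}{3} Z \left(4 + Z\right) = \frac{1 - 10}{3} Z \left(4 + Z\right) = \frac{1}{3} \left(-9\right) Z \left(4 + Z\right) = - 3 Z \left(4 + Z\right)$)
$10484 - X{\left(20,-93 \right)} = 10484 - \left(-3\right) \left(-93\right) \left(4 - 93\right) = 10484 - \left(-3\right) \left(-93\right) \left(-89\right) = 10484 - -24831 = 10484 + 24831 = 35315$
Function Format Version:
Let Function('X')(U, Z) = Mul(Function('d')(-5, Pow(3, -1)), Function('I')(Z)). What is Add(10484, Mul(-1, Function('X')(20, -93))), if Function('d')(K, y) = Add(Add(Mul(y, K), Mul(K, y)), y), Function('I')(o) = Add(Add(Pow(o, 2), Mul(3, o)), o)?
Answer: 35315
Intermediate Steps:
Function('I')(o) = Add(Pow(o, 2), Mul(4, o))
Function('d')(K, y) = Add(y, Mul(2, K, y)) (Function('d')(K, y) = Add(Add(Mul(K, y), Mul(K, y)), y) = Add(Mul(2, K, y), y) = Add(y, Mul(2, K, y)))
Function('X')(U, Z) = Mul(-3, Z, Add(4, Z)) (Function('X')(U, Z) = Mul(Mul(Pow(3, -1), Add(1, Mul(2, -5))), Mul(Z, Add(4, Z))) = Mul(Mul(Rational(1, 3), Add(1, -10)), Mul(Z, Add(4, Z))) = Mul(Mul(Rational(1, 3), -9), Mul(Z, Add(4, Z))) = Mul(-3, Mul(Z, Add(4, Z))) = Mul(-3, Z, Add(4, Z)))
Add(10484, Mul(-1, Function('X')(20, -93))) = Add(10484, Mul(-1, Mul(-3, -93, Add(4, -93)))) = Add(10484, Mul(-1, Mul(-3, -93, -89))) = Add(10484, Mul(-1, -24831)) = Add(10484, 24831) = 35315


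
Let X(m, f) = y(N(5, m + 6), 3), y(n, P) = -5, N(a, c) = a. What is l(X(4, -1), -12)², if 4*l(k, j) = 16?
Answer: 16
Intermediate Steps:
X(m, f) = -5
l(k, j) = 4 (l(k, j) = (¼)*16 = 4)
l(X(4, -1), -12)² = 4² = 16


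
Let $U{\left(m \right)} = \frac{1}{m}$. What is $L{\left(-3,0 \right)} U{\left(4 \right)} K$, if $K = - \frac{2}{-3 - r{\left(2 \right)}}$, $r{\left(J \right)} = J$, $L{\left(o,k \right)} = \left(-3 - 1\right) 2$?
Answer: $- \frac{4}{5} \approx -0.8$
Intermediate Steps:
$L{\left(o,k \right)} = -8$ ($L{\left(o,k \right)} = \left(-4\right) 2 = -8$)
$K = \frac{2}{5}$ ($K = - \frac{2}{-3 - 2} = - \frac{2}{-5} = \left(-2\right) \left(- \frac{1}{5}\right) = \frac{2}{5} \approx 0.4$)
$L{\left(-3,0 \right)} U{\left(4 \right)} K = - \frac{8}{4} \cdot \frac{2}{5} = \left(-8\right) \frac{1}{4} \cdot \frac{2}{5} = \left(-2\right) \frac{2}{5} = - \frac{4}{5}$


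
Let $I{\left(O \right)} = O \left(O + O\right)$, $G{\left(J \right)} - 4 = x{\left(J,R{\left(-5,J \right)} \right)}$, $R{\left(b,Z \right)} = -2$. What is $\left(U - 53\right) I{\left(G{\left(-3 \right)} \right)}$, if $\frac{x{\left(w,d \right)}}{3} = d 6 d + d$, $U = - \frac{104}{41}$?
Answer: $- \frac{22314600}{41} \approx -5.4426 \cdot 10^{5}$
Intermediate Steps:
$U = - \frac{104}{41}$ ($U = \left(-104\right) \frac{1}{41} = - \frac{104}{41} \approx -2.5366$)
$x{\left(w,d \right)} = 3 d + 18 d^{2}$ ($x{\left(w,d \right)} = 3 \left(d 6 d + d\right) = 3 \left(6 d d + d\right) = 3 \left(6 d^{2} + d\right) = 3 \left(d + 6 d^{2}\right) = 3 d + 18 d^{2}$)
$G{\left(J \right)} = 70$ ($G{\left(J \right)} = 4 + 3 \left(-2\right) \left(1 + 6 \left(-2\right)\right) = 4 + 3 \left(-2\right) \left(1 - 12\right) = 4 + 3 \left(-2\right) \left(-11\right) = 4 + 66 = 70$)
$I{\left(O \right)} = 2 O^{2}$ ($I{\left(O \right)} = O 2 O = 2 O^{2}$)
$\left(U - 53\right) I{\left(G{\left(-3 \right)} \right)} = \left(- \frac{104}{41} - 53\right) 2 \cdot 70^{2} = - \frac{2277 \cdot 2 \cdot 4900}{41} = \left(- \frac{2277}{41}\right) 9800 = - \frac{22314600}{41}$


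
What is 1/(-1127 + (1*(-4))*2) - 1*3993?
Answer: -4532056/1135 ≈ -3993.0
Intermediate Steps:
1/(-1127 + (1*(-4))*2) - 1*3993 = 1/(-1127 - 4*2) - 3993 = 1/(-1127 - 8) - 3993 = 1/(-1135) - 3993 = -1/1135 - 3993 = -4532056/1135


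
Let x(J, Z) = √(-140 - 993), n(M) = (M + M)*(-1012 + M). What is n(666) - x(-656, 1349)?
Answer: -460872 - I*√1133 ≈ -4.6087e+5 - 33.66*I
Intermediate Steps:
n(M) = 2*M*(-1012 + M) (n(M) = (2*M)*(-1012 + M) = 2*M*(-1012 + M))
x(J, Z) = I*√1133 (x(J, Z) = √(-1133) = I*√1133)
n(666) - x(-656, 1349) = 2*666*(-1012 + 666) - I*√1133 = 2*666*(-346) - I*√1133 = -460872 - I*√1133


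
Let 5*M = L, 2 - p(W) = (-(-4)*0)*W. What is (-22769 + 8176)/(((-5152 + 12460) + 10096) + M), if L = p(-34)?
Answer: -72965/87022 ≈ -0.83847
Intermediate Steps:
p(W) = 2 (p(W) = 2 - (-(-4)*0)*W = 2 - (-4*0)*W = 2 - 0*W = 2 - 1*0 = 2 + 0 = 2)
L = 2
M = ⅖ (M = (⅕)*2 = ⅖ ≈ 0.40000)
(-22769 + 8176)/(((-5152 + 12460) + 10096) + M) = (-22769 + 8176)/(((-5152 + 12460) + 10096) + ⅖) = -14593/((7308 + 10096) + ⅖) = -14593/(17404 + ⅖) = -14593/87022/5 = -14593*5/87022 = -72965/87022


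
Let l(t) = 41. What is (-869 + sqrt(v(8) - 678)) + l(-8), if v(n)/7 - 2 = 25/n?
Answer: -828 + I*sqrt(10274)/4 ≈ -828.0 + 25.34*I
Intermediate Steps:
v(n) = 14 + 175/n (v(n) = 14 + 7*(25/n) = 14 + 175/n)
(-869 + sqrt(v(8) - 678)) + l(-8) = (-869 + sqrt((14 + 175/8) - 678)) + 41 = (-869 + sqrt(287/8 - 678)) + 41 = (-869 + sqrt(-5137/8)) + 41 = (-869 + I*sqrt(10274)/4) + 41 = -828 + I*sqrt(10274)/4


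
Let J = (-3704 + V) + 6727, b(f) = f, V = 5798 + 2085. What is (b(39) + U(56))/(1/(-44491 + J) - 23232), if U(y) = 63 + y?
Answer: -5306430/780246721 ≈ -0.0068010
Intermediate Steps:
V = 7883
J = 10906 (J = (-3704 + 7883) + 6727 = 4179 + 6727 = 10906)
(b(39) + U(56))/(1/(-44491 + J) - 23232) = (39 + (63 + 56))/(1/(-44491 + 10906) - 23232) = (39 + 119)/(1/(-33585) - 23232) = 158/(-1/33585 - 23232) = 158/(-780246721/33585) = 158*(-33585/780246721) = -5306430/780246721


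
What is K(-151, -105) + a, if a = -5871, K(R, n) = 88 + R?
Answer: -5934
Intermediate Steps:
K(-151, -105) + a = (88 - 151) - 5871 = -63 - 5871 = -5934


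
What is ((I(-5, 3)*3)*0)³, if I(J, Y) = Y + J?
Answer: 0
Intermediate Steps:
I(J, Y) = J + Y
((I(-5, 3)*3)*0)³ = (((-5 + 3)*3)*0)³ = (-2*3*0)³ = (-6*0)³ = 0³ = 0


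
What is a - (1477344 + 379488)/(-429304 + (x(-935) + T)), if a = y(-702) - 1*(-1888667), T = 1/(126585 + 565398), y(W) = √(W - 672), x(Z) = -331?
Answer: 140375550866709481/74325029051 + I*√1374 ≈ 1.8887e+6 + 37.068*I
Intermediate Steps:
y(W) = √(-672 + W)
T = 1/691983 ≈ 1.4451e-6
a = 1888667 + I*√1374 (a = √(-672 - 702) - 1*(-1888667) = √(-1374) + 1888667 = I*√1374 + 1888667 = 1888667 + I*√1374 ≈ 1.8887e+6 + 37.068*I)
a - (1477344 + 379488)/(-429304 + (x(-935) + T)) = (1888667 + I*√1374) - (1477344 + 379488)/(-429304 + (-331 + 1/691983)) = (1888667 + I*√1374) - 1856832/(-429304 - 229046372/691983) = (1888667 + I*√1374) - 1856832/(-297300116204/691983) = (1888667 + I*√1374) - 1856832*(-691983)/297300116204 = (1888667 + I*√1374) - 1*(-321224044464/74325029051) = (1888667 + I*√1374) + 321224044464/74325029051 = 140375550866709481/74325029051 + I*√1374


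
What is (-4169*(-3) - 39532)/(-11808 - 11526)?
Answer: 27025/23334 ≈ 1.1582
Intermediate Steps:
(-4169*(-3) - 39532)/(-11808 - 11526) = (12507 - 39532)/(-23334) = -27025*(-1/23334) = 27025/23334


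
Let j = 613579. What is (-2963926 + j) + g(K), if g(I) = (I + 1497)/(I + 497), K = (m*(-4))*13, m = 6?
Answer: -86962602/37 ≈ -2.3503e+6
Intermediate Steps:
K = -312 (K = (6*(-4))*13 = -24*13 = -312)
g(I) = (1497 + I)/(497 + I)
(-2963926 + j) + g(K) = (-2963926 + 613579) + (1497 - 312)/(497 - 312) = -2350347 + 1185/185 = -2350347 + (1/185)*1185 = -2350347 + 237/37 = -86962602/37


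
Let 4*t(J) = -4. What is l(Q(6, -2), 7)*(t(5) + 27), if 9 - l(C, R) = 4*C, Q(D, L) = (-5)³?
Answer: 13234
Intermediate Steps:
Q(D, L) = -125
l(C, R) = 9 - 4*C
t(J) = -1 (t(J) = (¼)*(-4) = -1)
l(Q(6, -2), 7)*(t(5) + 27) = (9 - 4*(-125))*(-1 + 27) = (9 + 500)*26 = 509*26 = 13234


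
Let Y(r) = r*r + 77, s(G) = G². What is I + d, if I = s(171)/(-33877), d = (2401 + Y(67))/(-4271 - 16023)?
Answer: -43654627/36184202 ≈ -1.2065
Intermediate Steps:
Y(r) = 77 + r² (Y(r) = r² + 77 = 77 + r²)
d = -6967/20294 (d = (2401 + (77 + 67²))/(-4271 - 16023) = (2401 + (77 + 4489))/(-20294) = (2401 + 4566)*(-1/20294) = 6967*(-1/20294) = -6967/20294 ≈ -0.34330)
I = -1539/1783 (I = 171²/(-33877) = 29241*(-1/33877) = -1539/1783 ≈ -0.86315)
I + d = -1539/1783 - 6967/20294 = -43654627/36184202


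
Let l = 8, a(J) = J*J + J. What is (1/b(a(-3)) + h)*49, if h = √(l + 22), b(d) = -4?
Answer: -49/4 + 49*√30 ≈ 256.13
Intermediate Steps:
a(J) = J + J² (a(J) = J² + J = J + J²)
h = √30 (h = √(8 + 22) = √30 ≈ 5.4772)
(1/b(a(-3)) + h)*49 = (1/(-4) + √30)*49 = (-¼ + √30)*49 = -49/4 + 49*√30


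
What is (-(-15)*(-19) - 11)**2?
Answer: 87616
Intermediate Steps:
(-(-15)*(-19) - 11)**2 = (-15*19 - 11)**2 = (-285 - 11)**2 = (-296)**2 = 87616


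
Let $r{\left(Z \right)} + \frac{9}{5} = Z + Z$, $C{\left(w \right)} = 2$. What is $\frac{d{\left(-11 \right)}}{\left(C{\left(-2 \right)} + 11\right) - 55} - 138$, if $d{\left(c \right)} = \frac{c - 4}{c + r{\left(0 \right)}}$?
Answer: $- \frac{123673}{896} \approx -138.03$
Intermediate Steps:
$r{\left(Z \right)} = - \frac{9}{5} + 2 Z$ ($r{\left(Z \right)} = - \frac{9}{5} + \left(Z + Z\right) = - \frac{9}{5} + 2 Z$)
$d{\left(c \right)} = \frac{-4 + c}{- \frac{9}{5} + c}$ ($d{\left(c \right)} = \frac{c - 4}{c + \left(- \frac{9}{5} + 2 \cdot 0\right)} = \frac{-4 + c}{c + \left(- \frac{9}{5} + 0\right)} = \frac{-4 + c}{c - \frac{9}{5}} = \frac{-4 + c}{- \frac{9}{5} + c}$)
$\frac{d{\left(-11 \right)}}{\left(C{\left(-2 \right)} + 11\right) - 55} - 138 = \frac{5 \frac{1}{-9 + 5 \left(-11\right)} \left(-4 - 11\right)}{\left(2 + 11\right) - 55} - 138 = \frac{5 \frac{1}{-9 - 55} \left(-15\right)}{13 - 55} - 138 = \frac{5 \frac{1}{-64} \left(-15\right)}{-42} - 138 = 5 \left(- \frac{1}{64}\right) \left(-15\right) \left(- \frac{1}{42}\right) - 138 = \frac{75}{64} \left(- \frac{1}{42}\right) - 138 = - \frac{25}{896} - 138 = - \frac{123673}{896}$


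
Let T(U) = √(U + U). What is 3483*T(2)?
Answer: 6966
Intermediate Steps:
T(U) = √2*√U (T(U) = √(2*U) = √2*√U)
3483*T(2) = 3483*(√2*√2) = 3483*2 = 6966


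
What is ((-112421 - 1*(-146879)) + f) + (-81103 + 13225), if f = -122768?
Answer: -156188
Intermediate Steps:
((-112421 - 1*(-146879)) + f) + (-81103 + 13225) = ((-112421 - 1*(-146879)) - 122768) + (-81103 + 13225) = ((-112421 + 146879) - 122768) - 67878 = (34458 - 122768) - 67878 = -88310 - 67878 = -156188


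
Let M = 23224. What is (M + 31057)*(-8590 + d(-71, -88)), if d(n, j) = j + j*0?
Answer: -471050518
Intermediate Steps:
d(n, j) = j (d(n, j) = j + 0 = j)
(M + 31057)*(-8590 + d(-71, -88)) = (23224 + 31057)*(-8590 - 88) = 54281*(-8678) = -471050518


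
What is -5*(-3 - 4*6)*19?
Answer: 2565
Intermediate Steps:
-5*(-3 - 4*6)*19 = -5*(-3 - 24)*19 = -5*(-27)*19 = 135*19 = 2565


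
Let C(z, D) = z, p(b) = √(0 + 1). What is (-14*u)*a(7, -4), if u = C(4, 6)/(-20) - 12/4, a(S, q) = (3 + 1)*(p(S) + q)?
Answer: -2688/5 ≈ -537.60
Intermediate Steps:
p(b) = 1 (p(b) = √1 = 1)
a(S, q) = 4 + 4*q (a(S, q) = (3 + 1)*(1 + q) = 4*(1 + q) = 4 + 4*q)
u = -16/5 (u = 4/(-20) - 12/4 = 4*(-1/20) - 12*¼ = -⅕ - 3 = -16/5 ≈ -3.2000)
(-14*u)*a(7, -4) = (-14*(-16/5))*(4 + 4*(-4)) = 224*(4 - 16)/5 = (224/5)*(-12) = -2688/5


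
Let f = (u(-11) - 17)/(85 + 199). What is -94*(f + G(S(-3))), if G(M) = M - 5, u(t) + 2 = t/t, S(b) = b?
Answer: 53815/71 ≈ 757.96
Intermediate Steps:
u(t) = -1 (u(t) = -2 + t/t = -2 + 1 = -1)
G(M) = -5 + M
f = -9/142 (f = (-1 - 17)/(85 + 199) = -18/284 = -18*1/284 = -9/142 ≈ -0.063380)
-94*(f + G(S(-3))) = -94*(-9/142 + (-5 - 3)) = -94*(-9/142 - 8) = -94*(-1145/142) = 53815/71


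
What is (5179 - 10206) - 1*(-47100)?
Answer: 42073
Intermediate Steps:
(5179 - 10206) - 1*(-47100) = -5027 + 47100 = 42073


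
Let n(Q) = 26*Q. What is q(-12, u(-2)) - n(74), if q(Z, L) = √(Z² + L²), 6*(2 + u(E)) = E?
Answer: -1924 + √1345/3 ≈ -1911.8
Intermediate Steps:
u(E) = -2 + E/6
q(Z, L) = √(L² + Z²)
q(-12, u(-2)) - n(74) = √((-2 + (⅙)*(-2))² + (-12)²) - 26*74 = √((-2 - ⅓)² + 144) - 1*1924 = √((-7/3)² + 144) - 1924 = √(49/9 + 144) - 1924 = √(1345/9) - 1924 = √1345/3 - 1924 = -1924 + √1345/3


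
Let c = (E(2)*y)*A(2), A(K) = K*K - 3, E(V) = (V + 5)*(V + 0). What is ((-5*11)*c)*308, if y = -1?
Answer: 237160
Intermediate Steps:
E(V) = V*(5 + V) (E(V) = (5 + V)*V = V*(5 + V))
A(K) = -3 + K**2 (A(K) = K**2 - 3 = -3 + K**2)
c = -14 (c = ((2*(5 + 2))*(-1))*(-3 + 2**2) = ((2*7)*(-1))*(-3 + 4) = (14*(-1))*1 = -14*1 = -14)
((-5*11)*c)*308 = (-5*11*(-14))*308 = -55*(-14)*308 = 770*308 = 237160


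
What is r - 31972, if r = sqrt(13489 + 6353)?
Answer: -31972 + sqrt(19842) ≈ -31831.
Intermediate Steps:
r = sqrt(19842) ≈ 140.86
r - 31972 = sqrt(19842) - 31972 = -31972 + sqrt(19842)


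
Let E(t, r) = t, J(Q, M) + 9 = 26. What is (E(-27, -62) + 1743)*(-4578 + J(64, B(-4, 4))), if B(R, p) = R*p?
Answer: -7826676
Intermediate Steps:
J(Q, M) = 17 (J(Q, M) = -9 + 26 = 17)
(E(-27, -62) + 1743)*(-4578 + J(64, B(-4, 4))) = (-27 + 1743)*(-4578 + 17) = 1716*(-4561) = -7826676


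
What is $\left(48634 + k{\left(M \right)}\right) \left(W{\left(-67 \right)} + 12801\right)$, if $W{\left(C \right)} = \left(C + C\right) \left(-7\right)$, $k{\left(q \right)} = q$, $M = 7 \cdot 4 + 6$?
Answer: $668649652$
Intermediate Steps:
$M = 34$ ($M = 28 + 6 = 34$)
$W{\left(C \right)} = - 14 C$ ($W{\left(C \right)} = 2 C \left(-7\right) = - 14 C$)
$\left(48634 + k{\left(M \right)}\right) \left(W{\left(-67 \right)} + 12801\right) = \left(48634 + 34\right) \left(\left(-14\right) \left(-67\right) + 12801\right) = 48668 \left(938 + 12801\right) = 48668 \cdot 13739 = 668649652$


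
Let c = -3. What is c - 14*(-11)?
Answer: 151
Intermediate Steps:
c - 14*(-11) = -3 - 14*(-11) = -3 + 154 = 151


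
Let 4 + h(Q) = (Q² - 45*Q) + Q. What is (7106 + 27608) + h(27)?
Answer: 34251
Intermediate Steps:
h(Q) = -4 + Q² - 44*Q (h(Q) = -4 + ((Q² - 45*Q) + Q) = -4 + (Q² - 44*Q) = -4 + Q² - 44*Q)
(7106 + 27608) + h(27) = (7106 + 27608) + (-4 + 27² - 44*27) = 34714 + (-4 + 729 - 1188) = 34714 - 463 = 34251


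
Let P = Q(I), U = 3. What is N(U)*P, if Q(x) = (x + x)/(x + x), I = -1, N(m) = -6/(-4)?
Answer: 3/2 ≈ 1.5000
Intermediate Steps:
N(m) = 3/2 (N(m) = -6*(-¼) = 3/2)
Q(x) = 1 (Q(x) = (2*x)/((2*x)) = (2*x)*(1/(2*x)) = 1)
P = 1
N(U)*P = (3/2)*1 = 3/2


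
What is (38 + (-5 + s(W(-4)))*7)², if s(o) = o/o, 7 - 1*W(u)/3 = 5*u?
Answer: 100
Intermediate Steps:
W(u) = 21 - 15*u
s(o) = 1
(38 + (-5 + s(W(-4)))*7)² = (38 + (-5 + 1)*7)² = (38 - 4*7)² = (38 - 28)² = 10² = 100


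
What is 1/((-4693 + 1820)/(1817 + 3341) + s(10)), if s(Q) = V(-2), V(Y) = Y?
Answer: -5158/13189 ≈ -0.39108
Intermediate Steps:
s(Q) = -2
1/((-4693 + 1820)/(1817 + 3341) + s(10)) = 1/((-4693 + 1820)/(1817 + 3341) - 2) = 1/(-2873/5158 - 2) = 1/(-13189/5158) = -5158/13189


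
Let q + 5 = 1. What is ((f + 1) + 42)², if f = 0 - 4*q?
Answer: 3481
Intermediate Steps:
q = -4 (q = -5 + 1 = -4)
f = 16 (f = 0 - 4*(-4) = 0 + 16 = 16)
((f + 1) + 42)² = ((16 + 1) + 42)² = (17 + 42)² = 59² = 3481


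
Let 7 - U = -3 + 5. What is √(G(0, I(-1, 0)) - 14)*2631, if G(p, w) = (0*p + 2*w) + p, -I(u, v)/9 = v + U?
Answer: 5262*I*√26 ≈ 26831.0*I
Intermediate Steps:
U = 5 (U = 7 - (-3 + 5) = 7 - 1*2 = 7 - 2 = 5)
I(u, v) = -45 - 9*v (I(u, v) = -9*(v + 5) = -9*(5 + v) = -45 - 9*v)
G(p, w) = p + 2*w (G(p, w) = (0 + 2*w) + p = 2*w + p = p + 2*w)
√(G(0, I(-1, 0)) - 14)*2631 = √((0 + 2*(-45 - 9*0)) - 14)*2631 = √((0 + 2*(-45 + 0)) - 14)*2631 = √((0 + 2*(-45)) - 14)*2631 = √((0 - 90) - 14)*2631 = √(-90 - 14)*2631 = √(-104)*2631 = (2*I*√26)*2631 = 5262*I*√26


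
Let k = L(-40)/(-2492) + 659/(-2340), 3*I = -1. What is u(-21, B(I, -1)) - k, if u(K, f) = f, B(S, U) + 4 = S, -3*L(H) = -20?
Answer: -5902763/1457820 ≈ -4.0490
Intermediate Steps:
I = -⅓ (I = (⅓)*(-1) = -⅓ ≈ -0.33333)
L(H) = 20/3 (L(H) = -⅓*(-20) = 20/3)
B(S, U) = -4 + S
k = -414457/1457820 (k = (20/3)/(-2492) + 659/(-2340) = (20/3)*(-1/2492) + 659*(-1/2340) = -5/1869 - 659/2340 = -414457/1457820 ≈ -0.28430)
u(-21, B(I, -1)) - k = (-4 - ⅓) - 1*(-414457/1457820) = -13/3 + 414457/1457820 = -5902763/1457820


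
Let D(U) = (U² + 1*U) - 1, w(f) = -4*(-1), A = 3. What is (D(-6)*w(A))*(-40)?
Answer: -4640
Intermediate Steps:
w(f) = 4
D(U) = -1 + U + U² (D(U) = (U² + U) - 1 = (U + U²) - 1 = -1 + U + U²)
(D(-6)*w(A))*(-40) = ((-1 - 6 + (-6)²)*4)*(-40) = ((-1 - 6 + 36)*4)*(-40) = (29*4)*(-40) = 116*(-40) = -4640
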